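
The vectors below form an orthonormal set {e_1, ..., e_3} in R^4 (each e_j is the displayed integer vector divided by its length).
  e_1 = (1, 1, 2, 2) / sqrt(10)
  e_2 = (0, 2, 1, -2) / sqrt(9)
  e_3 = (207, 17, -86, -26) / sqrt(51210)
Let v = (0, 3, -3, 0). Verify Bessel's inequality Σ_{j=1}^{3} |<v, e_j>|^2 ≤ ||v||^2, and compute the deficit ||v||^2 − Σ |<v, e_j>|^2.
Σ |<v, e_j>|^2 = 2142/569; ||v||^2 = 18; deficit = 8100/569

Write each e_j = u_j / sqrt(<u_j, u_j>) where u_j is the displayed integer vector. Then <v, e_j> = <v, u_j> / sqrt(<u_j, u_j>), so |<v, e_j>|^2 = <v, u_j>^2 / <u_j, u_j>.
Coefficients: <v, e_1> = -3/sqrt(10), <v, e_2> = 3/sqrt(9), <v, e_3> = 309/sqrt(51210).
Square and sum: Σ |<v, e_j>|^2 = 2142/569.
Compute ||v||^2 = v·v = 18.
Deficit = 18 − 2142/569 = 8100/569 ≥ 0, confirming Bessel's inequality. (The deficit equals ||v − Σ <v,e_j> e_j||^2, the squared distance from v to span{e_j}.)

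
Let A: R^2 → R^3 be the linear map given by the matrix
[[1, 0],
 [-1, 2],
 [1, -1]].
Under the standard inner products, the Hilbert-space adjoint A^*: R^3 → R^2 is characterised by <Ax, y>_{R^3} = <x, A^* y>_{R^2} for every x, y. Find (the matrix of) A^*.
A^* = A^T =
[[1, -1, 1],
 [0, 2, -1]]

For real matrices with standard dot products, the defining identity <Ax, y> = <x, A^* y> gives (Ax)^T y = x^T (A^*) y, i.e. x^T A^T y = x^T (A^*) y. Since this holds for all x, y, we must have A^* = A^T. Therefore
A^* =
[[1, -1, 1],
 [0, 2, -1]].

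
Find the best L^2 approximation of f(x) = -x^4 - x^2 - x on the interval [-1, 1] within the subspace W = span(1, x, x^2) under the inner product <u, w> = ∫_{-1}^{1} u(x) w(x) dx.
g(x) = -13*x^2/7 - x + 3/35

The best approximation g ∈ W is the orthogonal projection of f onto W. Writing g = a_0 + a_1 x + a_2 x^2, the coefficients solve the normal equations G · a = b where
  G_{ij} = <φ_i, φ_j> and b_i = <f, φ_i>, with φ_0 = 1, φ_1 = x, φ_2 = x^2.
G =
  [2, 0, 2/3]
  [0, 2/3, 0]
  [2/3, 0, 2/5],
b = (-16/15, -2/3, -24/35).
Solving gives a_0 = 3/35, a_1 = -1, a_2 = -13/7, so
  g(x) = -13*x^2/7 - x + 3/35.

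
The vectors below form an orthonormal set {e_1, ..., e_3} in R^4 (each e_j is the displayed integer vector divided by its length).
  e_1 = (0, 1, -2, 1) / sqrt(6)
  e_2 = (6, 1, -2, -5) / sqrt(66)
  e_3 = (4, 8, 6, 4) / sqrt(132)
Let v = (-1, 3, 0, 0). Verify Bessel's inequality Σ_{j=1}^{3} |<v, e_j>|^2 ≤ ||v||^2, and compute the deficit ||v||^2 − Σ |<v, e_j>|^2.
Σ |<v, e_j>|^2 = 14/3; ||v||^2 = 10; deficit = 16/3

Write each e_j = u_j / sqrt(<u_j, u_j>) where u_j is the displayed integer vector. Then <v, e_j> = <v, u_j> / sqrt(<u_j, u_j>), so |<v, e_j>|^2 = <v, u_j>^2 / <u_j, u_j>.
Coefficients: <v, e_1> = 3/sqrt(6), <v, e_2> = -3/sqrt(66), <v, e_3> = 20/sqrt(132).
Square and sum: Σ |<v, e_j>|^2 = 14/3.
Compute ||v||^2 = v·v = 10.
Deficit = 10 − 14/3 = 16/3 ≥ 0, confirming Bessel's inequality. (The deficit equals ||v − Σ <v,e_j> e_j||^2, the squared distance from v to span{e_j}.)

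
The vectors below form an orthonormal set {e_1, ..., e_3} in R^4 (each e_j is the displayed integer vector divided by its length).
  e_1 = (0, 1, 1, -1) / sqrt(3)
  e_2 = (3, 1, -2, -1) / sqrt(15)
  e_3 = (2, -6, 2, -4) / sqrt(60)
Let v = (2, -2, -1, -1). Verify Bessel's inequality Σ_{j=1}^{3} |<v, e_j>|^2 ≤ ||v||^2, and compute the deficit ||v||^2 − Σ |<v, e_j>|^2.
Σ |<v, e_j>|^2 = 10; ||v||^2 = 10; deficit = 0

Write each e_j = u_j / sqrt(<u_j, u_j>) where u_j is the displayed integer vector. Then <v, e_j> = <v, u_j> / sqrt(<u_j, u_j>), so |<v, e_j>|^2 = <v, u_j>^2 / <u_j, u_j>.
Coefficients: <v, e_1> = -2/sqrt(3), <v, e_2> = 7/sqrt(15), <v, e_3> = 18/sqrt(60).
Square and sum: Σ |<v, e_j>|^2 = 10.
Compute ||v||^2 = v·v = 10.
Deficit = 10 − 10 = 0 ≥ 0, confirming Bessel's inequality. (The deficit equals ||v − Σ <v,e_j> e_j||^2, the squared distance from v to span{e_j}.)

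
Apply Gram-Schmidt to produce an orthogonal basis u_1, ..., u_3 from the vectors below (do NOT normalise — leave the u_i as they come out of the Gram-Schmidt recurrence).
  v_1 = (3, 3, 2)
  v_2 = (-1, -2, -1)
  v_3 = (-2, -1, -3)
Orthogonal basis:
  u_1 = (3, 3, 2)
  u_2 = (1/2, -1/2, 0)
  u_3 = (6/11, 6/11, -18/11)

Apply the Gram-Schmidt recurrence
  u_1 = v_1
  u_i = v_i − Σ_{j<i} ((v_i · u_j) / (u_j · u_j)) · u_j.

Step by step this gives:
  u_1 = (3, 3, 2)
  u_2 = (1/2, -1/2, 0)
  u_3 = (6/11, 6/11, -18/11)

Orthogonality check:
  u_2 · u_1 = 0 (should be 0)
  u_3 · u_1 = 0 (should be 0)
  u_3 · u_2 = 0 (should be 0)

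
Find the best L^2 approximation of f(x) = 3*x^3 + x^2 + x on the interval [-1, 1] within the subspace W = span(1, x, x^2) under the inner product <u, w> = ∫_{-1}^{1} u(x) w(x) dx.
g(x) = x^2 + 14*x/5

The best approximation g ∈ W is the orthogonal projection of f onto W. Writing g = a_0 + a_1 x + a_2 x^2, the coefficients solve the normal equations G · a = b where
  G_{ij} = <φ_i, φ_j> and b_i = <f, φ_i>, with φ_0 = 1, φ_1 = x, φ_2 = x^2.
G =
  [2, 0, 2/3]
  [0, 2/3, 0]
  [2/3, 0, 2/5],
b = (2/3, 28/15, 2/5).
Solving gives a_0 = 0, a_1 = 14/5, a_2 = 1, so
  g(x) = x^2 + 14*x/5.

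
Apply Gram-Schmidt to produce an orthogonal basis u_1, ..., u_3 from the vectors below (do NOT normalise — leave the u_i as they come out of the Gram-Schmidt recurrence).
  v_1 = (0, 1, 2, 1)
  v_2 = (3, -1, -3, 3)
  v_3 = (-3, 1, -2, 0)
Orthogonal basis:
  u_1 = (0, 1, 2, 1)
  u_2 = (3, -1/3, -5/3, 11/3)
  u_3 = (-87/38, 27/19, -53/38, 26/19)

Apply the Gram-Schmidt recurrence
  u_1 = v_1
  u_i = v_i − Σ_{j<i} ((v_i · u_j) / (u_j · u_j)) · u_j.

Step by step this gives:
  u_1 = (0, 1, 2, 1)
  u_2 = (3, -1/3, -5/3, 11/3)
  u_3 = (-87/38, 27/19, -53/38, 26/19)

Orthogonality check:
  u_2 · u_1 = 0 (should be 0)
  u_3 · u_1 = 0 (should be 0)
  u_3 · u_2 = 0 (should be 0)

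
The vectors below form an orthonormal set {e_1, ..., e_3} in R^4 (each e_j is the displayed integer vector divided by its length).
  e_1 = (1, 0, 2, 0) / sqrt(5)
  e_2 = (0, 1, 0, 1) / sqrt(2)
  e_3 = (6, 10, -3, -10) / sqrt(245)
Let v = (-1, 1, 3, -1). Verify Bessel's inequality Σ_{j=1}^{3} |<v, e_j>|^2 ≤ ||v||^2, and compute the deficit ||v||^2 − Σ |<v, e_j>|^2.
Σ |<v, e_j>|^2 = 250/49; ||v||^2 = 12; deficit = 338/49

Write each e_j = u_j / sqrt(<u_j, u_j>) where u_j is the displayed integer vector. Then <v, e_j> = <v, u_j> / sqrt(<u_j, u_j>), so |<v, e_j>|^2 = <v, u_j>^2 / <u_j, u_j>.
Coefficients: <v, e_1> = 5/sqrt(5), <v, e_2> = 0/sqrt(2), <v, e_3> = 5/sqrt(245).
Square and sum: Σ |<v, e_j>|^2 = 250/49.
Compute ||v||^2 = v·v = 12.
Deficit = 12 − 250/49 = 338/49 ≥ 0, confirming Bessel's inequality. (The deficit equals ||v − Σ <v,e_j> e_j||^2, the squared distance from v to span{e_j}.)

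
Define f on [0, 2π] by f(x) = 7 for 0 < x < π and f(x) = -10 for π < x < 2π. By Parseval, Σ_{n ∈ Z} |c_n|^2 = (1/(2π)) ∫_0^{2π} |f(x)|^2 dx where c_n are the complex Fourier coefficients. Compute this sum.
Σ |c_n|^2 = 149/2

Parseval equates the L^2 energy of f (normalised by 1/(2π)) with the ℓ^2 sum of its Fourier coefficients: (1/(2π)) ∫_0^{2π} |f|^2 = Σ |c_n|^2.
Compute the left side: (1/(2π)) [∫_0^π 7^2 dx + ∫_π^{2π} (-10)^2 dx] = (1/(2π)) · (49π + 100π) = (49 + 100)/2 = 149/2.
So Σ_{n ∈ Z} |c_n|^2 = 149/2.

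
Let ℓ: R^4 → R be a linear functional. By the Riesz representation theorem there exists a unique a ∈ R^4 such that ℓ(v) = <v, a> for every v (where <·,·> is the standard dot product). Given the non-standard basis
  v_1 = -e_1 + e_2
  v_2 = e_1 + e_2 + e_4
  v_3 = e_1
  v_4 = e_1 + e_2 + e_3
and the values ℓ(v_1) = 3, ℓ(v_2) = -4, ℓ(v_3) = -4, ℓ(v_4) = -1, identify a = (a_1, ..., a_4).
a = (-4, -1, 4, 1)

Write a = (a_1, ..., a_4) in the standard basis. For each basis vector v_i, ℓ(v_i) = <v_i, a> is a linear equation in the a_j's. Collect the n equations into a matrix system V a = ℓ, where row i of V is v_i (expressed in the standard basis). Since V is invertible (lower-triangular with 1s on the diagonal, up to permutation), solve by back-substitution:
  V =
[[-1, 1, 0, 0],
 [1, 1, 0, 1],
 [1, 0, 0, 0],
 [1, 1, 1, 0]]
  V a = (3, -4, -4, -1)
Solving gives a = (-4, -1, 4, 1).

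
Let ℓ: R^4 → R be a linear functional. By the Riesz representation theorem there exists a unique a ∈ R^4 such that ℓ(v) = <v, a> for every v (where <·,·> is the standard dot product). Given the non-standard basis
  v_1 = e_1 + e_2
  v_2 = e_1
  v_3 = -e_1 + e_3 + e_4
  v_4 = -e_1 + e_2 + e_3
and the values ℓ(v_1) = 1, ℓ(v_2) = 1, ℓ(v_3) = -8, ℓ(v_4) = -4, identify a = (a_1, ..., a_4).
a = (1, 0, -3, -4)

Write a = (a_1, ..., a_4) in the standard basis. For each basis vector v_i, ℓ(v_i) = <v_i, a> is a linear equation in the a_j's. Collect the n equations into a matrix system V a = ℓ, where row i of V is v_i (expressed in the standard basis). Since V is invertible (lower-triangular with 1s on the diagonal, up to permutation), solve by back-substitution:
  V =
[[1, 1, 0, 0],
 [1, 0, 0, 0],
 [-1, 0, 1, 1],
 [-1, 1, 1, 0]]
  V a = (1, 1, -8, -4)
Solving gives a = (1, 0, -3, -4).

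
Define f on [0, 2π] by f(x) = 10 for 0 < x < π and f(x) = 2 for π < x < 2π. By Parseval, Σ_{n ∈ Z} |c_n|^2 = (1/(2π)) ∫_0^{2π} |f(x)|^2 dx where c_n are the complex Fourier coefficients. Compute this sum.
Σ |c_n|^2 = 52

Parseval equates the L^2 energy of f (normalised by 1/(2π)) with the ℓ^2 sum of its Fourier coefficients: (1/(2π)) ∫_0^{2π} |f|^2 = Σ |c_n|^2.
Compute the left side: (1/(2π)) [∫_0^π 10^2 dx + ∫_π^{2π} 2^2 dx] = (1/(2π)) · (100π + 4π) = (100 + 4)/2 = 52.
So Σ_{n ∈ Z} |c_n|^2 = 52.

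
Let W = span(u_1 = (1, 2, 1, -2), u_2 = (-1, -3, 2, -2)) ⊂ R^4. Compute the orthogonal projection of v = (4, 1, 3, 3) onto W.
proj_W(v) = (114/179, 295/179, -87/179, 40/179)

Set up U = [u_1 | ... | u_2] ∈ R^(4×2). The projector onto W = col(U) is P = U (U^T U)^(-1) U^T.
Compute U^T U =
  [10, -1]
  [-1, 18],
and U^T v = (3, -7).
Solve U^T U · c = U^T v for the coefficients: c = (47/179, -67/179). The projection is proj_W(v) = U c.
Check: (v - proj_W(v)) · u_1 = 0  (should be 0).
Check: (v - proj_W(v)) · u_2 = 0  (should be 0).
Result: proj_W(v) = (114/179, 295/179, -87/179, 40/179).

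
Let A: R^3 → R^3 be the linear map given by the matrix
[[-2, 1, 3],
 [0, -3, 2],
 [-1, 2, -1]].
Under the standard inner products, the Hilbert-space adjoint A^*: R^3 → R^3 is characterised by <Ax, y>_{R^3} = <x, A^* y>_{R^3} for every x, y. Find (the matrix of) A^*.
A^* = A^T =
[[-2, 0, -1],
 [1, -3, 2],
 [3, 2, -1]]

For real matrices with standard dot products, the defining identity <Ax, y> = <x, A^* y> gives (Ax)^T y = x^T (A^*) y, i.e. x^T A^T y = x^T (A^*) y. Since this holds for all x, y, we must have A^* = A^T. Therefore
A^* =
[[-2, 0, -1],
 [1, -3, 2],
 [3, 2, -1]].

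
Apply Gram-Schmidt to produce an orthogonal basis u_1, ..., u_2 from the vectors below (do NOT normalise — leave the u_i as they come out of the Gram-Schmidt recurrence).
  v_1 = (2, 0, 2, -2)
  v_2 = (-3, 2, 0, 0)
Orthogonal basis:
  u_1 = (2, 0, 2, -2)
  u_2 = (-2, 2, 1, -1)

Apply the Gram-Schmidt recurrence
  u_1 = v_1
  u_i = v_i − Σ_{j<i} ((v_i · u_j) / (u_j · u_j)) · u_j.

Step by step this gives:
  u_1 = (2, 0, 2, -2)
  u_2 = (-2, 2, 1, -1)

Orthogonality check:
  u_2 · u_1 = 0 (should be 0)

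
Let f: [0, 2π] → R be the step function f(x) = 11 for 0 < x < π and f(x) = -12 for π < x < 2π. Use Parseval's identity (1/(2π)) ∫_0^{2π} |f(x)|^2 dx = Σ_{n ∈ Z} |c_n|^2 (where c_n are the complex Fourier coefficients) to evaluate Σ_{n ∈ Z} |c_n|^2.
Σ |c_n|^2 = 265/2

Parseval equates the L^2 energy of f (normalised by 1/(2π)) with the ℓ^2 sum of its Fourier coefficients: (1/(2π)) ∫_0^{2π} |f|^2 = Σ |c_n|^2.
Compute the left side: (1/(2π)) [∫_0^π 11^2 dx + ∫_π^{2π} (-12)^2 dx] = (1/(2π)) · (121π + 144π) = (121 + 144)/2 = 265/2.
So Σ_{n ∈ Z} |c_n|^2 = 265/2.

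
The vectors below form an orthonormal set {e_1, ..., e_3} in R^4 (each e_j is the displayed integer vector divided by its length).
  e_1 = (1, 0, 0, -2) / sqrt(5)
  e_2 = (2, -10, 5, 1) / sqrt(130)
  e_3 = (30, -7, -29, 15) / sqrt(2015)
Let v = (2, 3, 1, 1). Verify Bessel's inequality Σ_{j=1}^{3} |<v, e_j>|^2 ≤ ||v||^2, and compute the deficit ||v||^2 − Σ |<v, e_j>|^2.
Σ |<v, e_j>|^2 = 105/31; ||v||^2 = 15; deficit = 360/31

Write each e_j = u_j / sqrt(<u_j, u_j>) where u_j is the displayed integer vector. Then <v, e_j> = <v, u_j> / sqrt(<u_j, u_j>), so |<v, e_j>|^2 = <v, u_j>^2 / <u_j, u_j>.
Coefficients: <v, e_1> = 0/sqrt(5), <v, e_2> = -20/sqrt(130), <v, e_3> = 25/sqrt(2015).
Square and sum: Σ |<v, e_j>|^2 = 105/31.
Compute ||v||^2 = v·v = 15.
Deficit = 15 − 105/31 = 360/31 ≥ 0, confirming Bessel's inequality. (The deficit equals ||v − Σ <v,e_j> e_j||^2, the squared distance from v to span{e_j}.)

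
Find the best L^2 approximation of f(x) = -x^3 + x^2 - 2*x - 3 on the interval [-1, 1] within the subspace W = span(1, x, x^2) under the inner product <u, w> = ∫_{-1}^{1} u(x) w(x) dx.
g(x) = x^2 - 13*x/5 - 3

The best approximation g ∈ W is the orthogonal projection of f onto W. Writing g = a_0 + a_1 x + a_2 x^2, the coefficients solve the normal equations G · a = b where
  G_{ij} = <φ_i, φ_j> and b_i = <f, φ_i>, with φ_0 = 1, φ_1 = x, φ_2 = x^2.
G =
  [2, 0, 2/3]
  [0, 2/3, 0]
  [2/3, 0, 2/5],
b = (-16/3, -26/15, -8/5).
Solving gives a_0 = -3, a_1 = -13/5, a_2 = 1, so
  g(x) = x^2 - 13*x/5 - 3.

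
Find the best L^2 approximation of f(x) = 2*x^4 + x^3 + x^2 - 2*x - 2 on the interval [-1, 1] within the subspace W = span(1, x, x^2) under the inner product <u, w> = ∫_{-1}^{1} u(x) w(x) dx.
g(x) = 19*x^2/7 - 7*x/5 - 76/35

The best approximation g ∈ W is the orthogonal projection of f onto W. Writing g = a_0 + a_1 x + a_2 x^2, the coefficients solve the normal equations G · a = b where
  G_{ij} = <φ_i, φ_j> and b_i = <f, φ_i>, with φ_0 = 1, φ_1 = x, φ_2 = x^2.
G =
  [2, 0, 2/3]
  [0, 2/3, 0]
  [2/3, 0, 2/5],
b = (-38/15, -14/15, -38/105).
Solving gives a_0 = -76/35, a_1 = -7/5, a_2 = 19/7, so
  g(x) = 19*x^2/7 - 7*x/5 - 76/35.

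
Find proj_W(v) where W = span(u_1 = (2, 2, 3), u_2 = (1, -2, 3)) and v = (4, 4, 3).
proj_W(v) = (20/7, 30/7, 25/7)

Set up U = [u_1 | ... | u_2] ∈ R^(3×2). The projector onto W = col(U) is P = U (U^T U)^(-1) U^T.
Compute U^T U =
  [17, 7]
  [7, 14],
and U^T v = (25, 5).
Solve U^T U · c = U^T v for the coefficients: c = (5/3, -10/21). The projection is proj_W(v) = U c.
Check: (v - proj_W(v)) · u_1 = 0  (should be 0).
Check: (v - proj_W(v)) · u_2 = 0  (should be 0).
Result: proj_W(v) = (20/7, 30/7, 25/7).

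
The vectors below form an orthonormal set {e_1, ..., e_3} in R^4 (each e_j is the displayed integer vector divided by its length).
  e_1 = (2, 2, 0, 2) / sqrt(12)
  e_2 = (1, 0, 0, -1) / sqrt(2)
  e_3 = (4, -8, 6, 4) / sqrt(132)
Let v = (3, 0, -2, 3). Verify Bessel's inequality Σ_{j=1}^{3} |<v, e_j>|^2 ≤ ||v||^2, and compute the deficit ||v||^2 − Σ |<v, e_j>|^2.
Σ |<v, e_j>|^2 = 144/11; ||v||^2 = 22; deficit = 98/11

Write each e_j = u_j / sqrt(<u_j, u_j>) where u_j is the displayed integer vector. Then <v, e_j> = <v, u_j> / sqrt(<u_j, u_j>), so |<v, e_j>|^2 = <v, u_j>^2 / <u_j, u_j>.
Coefficients: <v, e_1> = 12/sqrt(12), <v, e_2> = 0/sqrt(2), <v, e_3> = 12/sqrt(132).
Square and sum: Σ |<v, e_j>|^2 = 144/11.
Compute ||v||^2 = v·v = 22.
Deficit = 22 − 144/11 = 98/11 ≥ 0, confirming Bessel's inequality. (The deficit equals ||v − Σ <v,e_j> e_j||^2, the squared distance from v to span{e_j}.)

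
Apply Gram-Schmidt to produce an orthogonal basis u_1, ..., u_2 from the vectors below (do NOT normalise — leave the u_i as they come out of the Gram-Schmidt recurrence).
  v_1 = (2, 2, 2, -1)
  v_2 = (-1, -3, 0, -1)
Orthogonal basis:
  u_1 = (2, 2, 2, -1)
  u_2 = (1/13, -25/13, 14/13, -20/13)

Apply the Gram-Schmidt recurrence
  u_1 = v_1
  u_i = v_i − Σ_{j<i} ((v_i · u_j) / (u_j · u_j)) · u_j.

Step by step this gives:
  u_1 = (2, 2, 2, -1)
  u_2 = (1/13, -25/13, 14/13, -20/13)

Orthogonality check:
  u_2 · u_1 = 0 (should be 0)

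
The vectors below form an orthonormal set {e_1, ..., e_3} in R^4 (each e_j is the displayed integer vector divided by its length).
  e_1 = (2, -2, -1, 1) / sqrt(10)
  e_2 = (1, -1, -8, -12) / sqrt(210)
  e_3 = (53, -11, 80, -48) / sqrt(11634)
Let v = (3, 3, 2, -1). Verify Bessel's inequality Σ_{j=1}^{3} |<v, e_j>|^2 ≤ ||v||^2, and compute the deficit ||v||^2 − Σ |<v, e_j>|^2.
Σ |<v, e_j>|^2 = 5853/554; ||v||^2 = 23; deficit = 6889/554

Write each e_j = u_j / sqrt(<u_j, u_j>) where u_j is the displayed integer vector. Then <v, e_j> = <v, u_j> / sqrt(<u_j, u_j>), so |<v, e_j>|^2 = <v, u_j>^2 / <u_j, u_j>.
Coefficients: <v, e_1> = -3/sqrt(10), <v, e_2> = -4/sqrt(210), <v, e_3> = 334/sqrt(11634).
Square and sum: Σ |<v, e_j>|^2 = 5853/554.
Compute ||v||^2 = v·v = 23.
Deficit = 23 − 5853/554 = 6889/554 ≥ 0, confirming Bessel's inequality. (The deficit equals ||v − Σ <v,e_j> e_j||^2, the squared distance from v to span{e_j}.)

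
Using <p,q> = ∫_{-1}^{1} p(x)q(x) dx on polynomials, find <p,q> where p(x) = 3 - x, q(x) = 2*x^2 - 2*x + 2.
<p,q> = 52/3

Expand the product: p(x)·q(x) = -2*x^3 + 8*x^2 - 8*x + 6.
∫_{-1}^{1} of each monomial x^k gives [2/(k+1) if k even, 0 if k odd]. Integrating term-by-term (or equivalently evaluating the antiderivative F(x) = -x^4/2 + 8*x^3/3 - 4*x^2 + 6*x at the endpoints):
  F(1) − F(−1) = 25/6 − (-79/6) = 52/3.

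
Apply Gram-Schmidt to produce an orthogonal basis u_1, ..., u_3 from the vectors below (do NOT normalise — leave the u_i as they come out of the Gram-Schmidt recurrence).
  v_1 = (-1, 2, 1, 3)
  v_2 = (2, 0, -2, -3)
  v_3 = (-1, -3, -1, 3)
Orthogonal basis:
  u_1 = (-1, 2, 1, 3)
  u_2 = (17/15, 26/15, -17/15, -2/5)
  u_3 = (20/43, -63/43, -106/43, 84/43)

Apply the Gram-Schmidt recurrence
  u_1 = v_1
  u_i = v_i − Σ_{j<i} ((v_i · u_j) / (u_j · u_j)) · u_j.

Step by step this gives:
  u_1 = (-1, 2, 1, 3)
  u_2 = (17/15, 26/15, -17/15, -2/5)
  u_3 = (20/43, -63/43, -106/43, 84/43)

Orthogonality check:
  u_2 · u_1 = 0 (should be 0)
  u_3 · u_1 = 0 (should be 0)
  u_3 · u_2 = 0 (should be 0)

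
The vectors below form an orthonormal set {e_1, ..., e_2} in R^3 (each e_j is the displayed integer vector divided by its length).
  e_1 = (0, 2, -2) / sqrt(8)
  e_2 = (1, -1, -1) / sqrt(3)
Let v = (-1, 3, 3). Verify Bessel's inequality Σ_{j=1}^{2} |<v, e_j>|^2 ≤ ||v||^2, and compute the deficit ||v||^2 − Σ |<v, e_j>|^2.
Σ |<v, e_j>|^2 = 49/3; ||v||^2 = 19; deficit = 8/3

Write each e_j = u_j / sqrt(<u_j, u_j>) where u_j is the displayed integer vector. Then <v, e_j> = <v, u_j> / sqrt(<u_j, u_j>), so |<v, e_j>|^2 = <v, u_j>^2 / <u_j, u_j>.
Coefficients: <v, e_1> = 0/sqrt(8), <v, e_2> = -7/sqrt(3).
Square and sum: Σ |<v, e_j>|^2 = 49/3.
Compute ||v||^2 = v·v = 19.
Deficit = 19 − 49/3 = 8/3 ≥ 0, confirming Bessel's inequality. (The deficit equals ||v − Σ <v,e_j> e_j||^2, the squared distance from v to span{e_j}.)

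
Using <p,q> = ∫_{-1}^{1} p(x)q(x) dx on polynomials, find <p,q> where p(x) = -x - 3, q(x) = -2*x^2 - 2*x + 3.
<p,q> = -38/3

Expand the product: p(x)·q(x) = 2*x^3 + 8*x^2 + 3*x - 9.
∫_{-1}^{1} of each monomial x^k gives [2/(k+1) if k even, 0 if k odd]. Integrating term-by-term (or equivalently evaluating the antiderivative F(x) = x^4/2 + 8*x^3/3 + 3*x^2/2 - 9*x at the endpoints):
  F(1) − F(−1) = -13/3 − (25/3) = -38/3.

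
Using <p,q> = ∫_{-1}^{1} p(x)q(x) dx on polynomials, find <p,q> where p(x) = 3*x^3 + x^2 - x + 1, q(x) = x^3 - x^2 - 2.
<p,q> = -208/35

Expand the product: p(x)·q(x) = 3*x^6 - 2*x^5 - 2*x^4 - 4*x^3 - 3*x^2 + 2*x - 2.
∫_{-1}^{1} of each monomial x^k gives [2/(k+1) if k even, 0 if k odd]. Integrating term-by-term (or equivalently evaluating the antiderivative F(x) = 3*x^7/7 - x^6/3 - 2*x^5/5 - x^4 - x^3 + x^2 - 2*x at the endpoints):
  F(1) − F(−1) = -347/105 − (277/105) = -208/35.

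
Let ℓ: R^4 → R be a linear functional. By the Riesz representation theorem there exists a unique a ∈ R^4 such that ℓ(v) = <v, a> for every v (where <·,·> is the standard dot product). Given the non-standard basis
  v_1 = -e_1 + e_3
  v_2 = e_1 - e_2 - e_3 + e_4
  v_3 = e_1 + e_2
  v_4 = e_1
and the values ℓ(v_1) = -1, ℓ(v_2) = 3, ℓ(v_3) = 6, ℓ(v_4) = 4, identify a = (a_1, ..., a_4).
a = (4, 2, 3, 4)

Write a = (a_1, ..., a_4) in the standard basis. For each basis vector v_i, ℓ(v_i) = <v_i, a> is a linear equation in the a_j's. Collect the n equations into a matrix system V a = ℓ, where row i of V is v_i (expressed in the standard basis). Since V is invertible (lower-triangular with 1s on the diagonal, up to permutation), solve by back-substitution:
  V =
[[-1, 0, 1, 0],
 [1, -1, -1, 1],
 [1, 1, 0, 0],
 [1, 0, 0, 0]]
  V a = (-1, 3, 6, 4)
Solving gives a = (4, 2, 3, 4).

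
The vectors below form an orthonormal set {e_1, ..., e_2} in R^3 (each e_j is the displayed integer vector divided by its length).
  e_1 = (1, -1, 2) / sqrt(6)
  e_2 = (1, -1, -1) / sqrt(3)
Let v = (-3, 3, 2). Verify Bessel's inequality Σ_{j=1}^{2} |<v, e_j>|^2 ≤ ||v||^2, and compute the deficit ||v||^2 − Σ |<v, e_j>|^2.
Σ |<v, e_j>|^2 = 22; ||v||^2 = 22; deficit = 0

Write each e_j = u_j / sqrt(<u_j, u_j>) where u_j is the displayed integer vector. Then <v, e_j> = <v, u_j> / sqrt(<u_j, u_j>), so |<v, e_j>|^2 = <v, u_j>^2 / <u_j, u_j>.
Coefficients: <v, e_1> = -2/sqrt(6), <v, e_2> = -8/sqrt(3).
Square and sum: Σ |<v, e_j>|^2 = 22.
Compute ||v||^2 = v·v = 22.
Deficit = 22 − 22 = 0 ≥ 0, confirming Bessel's inequality. (The deficit equals ||v − Σ <v,e_j> e_j||^2, the squared distance from v to span{e_j}.)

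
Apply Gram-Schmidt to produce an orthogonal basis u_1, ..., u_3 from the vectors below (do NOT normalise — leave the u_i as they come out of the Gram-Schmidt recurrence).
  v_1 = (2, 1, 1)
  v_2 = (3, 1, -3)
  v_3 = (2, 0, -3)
Orthogonal basis:
  u_1 = (2, 1, 1)
  u_2 = (5/3, 1/3, -11/3)
  u_3 = (10/49, -45/98, 5/98)

Apply the Gram-Schmidt recurrence
  u_1 = v_1
  u_i = v_i − Σ_{j<i} ((v_i · u_j) / (u_j · u_j)) · u_j.

Step by step this gives:
  u_1 = (2, 1, 1)
  u_2 = (5/3, 1/3, -11/3)
  u_3 = (10/49, -45/98, 5/98)

Orthogonality check:
  u_2 · u_1 = 0 (should be 0)
  u_3 · u_1 = 0 (should be 0)
  u_3 · u_2 = 0 (should be 0)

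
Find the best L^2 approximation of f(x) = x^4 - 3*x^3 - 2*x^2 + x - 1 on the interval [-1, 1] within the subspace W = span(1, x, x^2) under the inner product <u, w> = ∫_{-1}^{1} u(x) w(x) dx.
g(x) = -8*x^2/7 - 4*x/5 - 38/35

The best approximation g ∈ W is the orthogonal projection of f onto W. Writing g = a_0 + a_1 x + a_2 x^2, the coefficients solve the normal equations G · a = b where
  G_{ij} = <φ_i, φ_j> and b_i = <f, φ_i>, with φ_0 = 1, φ_1 = x, φ_2 = x^2.
G =
  [2, 0, 2/3]
  [0, 2/3, 0]
  [2/3, 0, 2/5],
b = (-44/15, -8/15, -124/105).
Solving gives a_0 = -38/35, a_1 = -4/5, a_2 = -8/7, so
  g(x) = -8*x^2/7 - 4*x/5 - 38/35.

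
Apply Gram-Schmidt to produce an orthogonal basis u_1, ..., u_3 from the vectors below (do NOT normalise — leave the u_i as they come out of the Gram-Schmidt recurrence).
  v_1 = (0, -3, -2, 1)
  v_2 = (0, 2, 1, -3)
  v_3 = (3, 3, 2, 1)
Orthogonal basis:
  u_1 = (0, -3, -2, 1)
  u_2 = (0, -5/14, -4/7, -31/14)
  u_3 = (3, 2/15, -14/75, 2/75)

Apply the Gram-Schmidt recurrence
  u_1 = v_1
  u_i = v_i − Σ_{j<i} ((v_i · u_j) / (u_j · u_j)) · u_j.

Step by step this gives:
  u_1 = (0, -3, -2, 1)
  u_2 = (0, -5/14, -4/7, -31/14)
  u_3 = (3, 2/15, -14/75, 2/75)

Orthogonality check:
  u_2 · u_1 = 0 (should be 0)
  u_3 · u_1 = 0 (should be 0)
  u_3 · u_2 = 0 (should be 0)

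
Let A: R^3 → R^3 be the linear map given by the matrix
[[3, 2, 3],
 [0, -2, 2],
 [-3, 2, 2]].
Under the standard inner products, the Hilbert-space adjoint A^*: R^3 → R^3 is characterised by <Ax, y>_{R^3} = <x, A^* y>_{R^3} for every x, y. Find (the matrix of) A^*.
A^* = A^T =
[[3, 0, -3],
 [2, -2, 2],
 [3, 2, 2]]

For real matrices with standard dot products, the defining identity <Ax, y> = <x, A^* y> gives (Ax)^T y = x^T (A^*) y, i.e. x^T A^T y = x^T (A^*) y. Since this holds for all x, y, we must have A^* = A^T. Therefore
A^* =
[[3, 0, -3],
 [2, -2, 2],
 [3, 2, 2]].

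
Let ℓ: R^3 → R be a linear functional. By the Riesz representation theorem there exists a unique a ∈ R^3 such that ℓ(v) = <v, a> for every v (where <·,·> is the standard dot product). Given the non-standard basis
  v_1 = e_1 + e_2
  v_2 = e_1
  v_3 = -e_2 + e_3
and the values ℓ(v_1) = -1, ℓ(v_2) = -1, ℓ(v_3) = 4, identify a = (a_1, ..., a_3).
a = (-1, 0, 4)

Write a = (a_1, ..., a_3) in the standard basis. For each basis vector v_i, ℓ(v_i) = <v_i, a> is a linear equation in the a_j's. Collect the n equations into a matrix system V a = ℓ, where row i of V is v_i (expressed in the standard basis). Since V is invertible (lower-triangular with 1s on the diagonal, up to permutation), solve by back-substitution:
  V =
[[1, 1, 0],
 [1, 0, 0],
 [0, -1, 1]]
  V a = (-1, -1, 4)
Solving gives a = (-1, 0, 4).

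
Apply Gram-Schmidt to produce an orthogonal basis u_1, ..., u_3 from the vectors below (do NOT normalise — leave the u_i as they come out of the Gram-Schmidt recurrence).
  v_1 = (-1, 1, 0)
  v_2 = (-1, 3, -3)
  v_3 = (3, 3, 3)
Orthogonal basis:
  u_1 = (-1, 1, 0)
  u_2 = (1, 1, -3)
  u_3 = (36/11, 36/11, 24/11)

Apply the Gram-Schmidt recurrence
  u_1 = v_1
  u_i = v_i − Σ_{j<i} ((v_i · u_j) / (u_j · u_j)) · u_j.

Step by step this gives:
  u_1 = (-1, 1, 0)
  u_2 = (1, 1, -3)
  u_3 = (36/11, 36/11, 24/11)

Orthogonality check:
  u_2 · u_1 = 0 (should be 0)
  u_3 · u_1 = 0 (should be 0)
  u_3 · u_2 = 0 (should be 0)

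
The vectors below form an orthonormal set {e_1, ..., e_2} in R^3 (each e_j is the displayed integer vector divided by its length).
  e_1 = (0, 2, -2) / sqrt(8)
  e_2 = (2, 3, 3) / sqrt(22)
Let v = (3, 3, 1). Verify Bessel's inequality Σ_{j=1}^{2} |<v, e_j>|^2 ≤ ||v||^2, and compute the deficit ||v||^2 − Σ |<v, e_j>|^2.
Σ |<v, e_j>|^2 = 184/11; ||v||^2 = 19; deficit = 25/11

Write each e_j = u_j / sqrt(<u_j, u_j>) where u_j is the displayed integer vector. Then <v, e_j> = <v, u_j> / sqrt(<u_j, u_j>), so |<v, e_j>|^2 = <v, u_j>^2 / <u_j, u_j>.
Coefficients: <v, e_1> = 4/sqrt(8), <v, e_2> = 18/sqrt(22).
Square and sum: Σ |<v, e_j>|^2 = 184/11.
Compute ||v||^2 = v·v = 19.
Deficit = 19 − 184/11 = 25/11 ≥ 0, confirming Bessel's inequality. (The deficit equals ||v − Σ <v,e_j> e_j||^2, the squared distance from v to span{e_j}.)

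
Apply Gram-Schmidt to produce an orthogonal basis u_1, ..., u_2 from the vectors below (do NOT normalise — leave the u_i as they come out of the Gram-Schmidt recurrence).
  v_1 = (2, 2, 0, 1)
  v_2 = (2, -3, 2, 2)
Orthogonal basis:
  u_1 = (2, 2, 0, 1)
  u_2 = (2, -3, 2, 2)

Apply the Gram-Schmidt recurrence
  u_1 = v_1
  u_i = v_i − Σ_{j<i} ((v_i · u_j) / (u_j · u_j)) · u_j.

Step by step this gives:
  u_1 = (2, 2, 0, 1)
  u_2 = (2, -3, 2, 2)

Orthogonality check:
  u_2 · u_1 = 0 (should be 0)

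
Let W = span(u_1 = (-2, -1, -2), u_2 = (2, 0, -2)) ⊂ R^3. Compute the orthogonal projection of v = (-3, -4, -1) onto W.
proj_W(v) = (-11/3, -4/3, -5/3)

Set up U = [u_1 | ... | u_2] ∈ R^(3×2). The projector onto W = col(U) is P = U (U^T U)^(-1) U^T.
Compute U^T U =
  [9, 0]
  [0, 8],
and U^T v = (12, -4).
Solve U^T U · c = U^T v for the coefficients: c = (4/3, -1/2). The projection is proj_W(v) = U c.
Check: (v - proj_W(v)) · u_1 = 0  (should be 0).
Check: (v - proj_W(v)) · u_2 = 0  (should be 0).
Result: proj_W(v) = (-11/3, -4/3, -5/3).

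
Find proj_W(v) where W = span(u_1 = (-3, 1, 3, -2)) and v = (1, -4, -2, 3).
proj_W(v) = (57/23, -19/23, -57/23, 38/23)

Set up U = [u_1 | ... | u_1] ∈ R^(4×1). The projector onto W = col(U) is P = U (U^T U)^(-1) U^T.
Compute U^T U =
  [23],
and U^T v = (-19).
Solve U^T U · c = U^T v for the coefficients: c = (-19/23). The projection is proj_W(v) = U c.
Check: (v - proj_W(v)) · u_1 = 0  (should be 0).
Result: proj_W(v) = (57/23, -19/23, -57/23, 38/23).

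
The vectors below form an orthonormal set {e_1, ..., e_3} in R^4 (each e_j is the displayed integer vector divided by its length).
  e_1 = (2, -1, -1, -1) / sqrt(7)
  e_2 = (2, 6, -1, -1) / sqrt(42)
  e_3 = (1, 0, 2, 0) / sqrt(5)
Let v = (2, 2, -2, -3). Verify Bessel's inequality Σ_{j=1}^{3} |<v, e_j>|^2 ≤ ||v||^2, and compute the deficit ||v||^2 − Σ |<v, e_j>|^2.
Σ |<v, e_j>|^2 = 183/10; ||v||^2 = 21; deficit = 27/10

Write each e_j = u_j / sqrt(<u_j, u_j>) where u_j is the displayed integer vector. Then <v, e_j> = <v, u_j> / sqrt(<u_j, u_j>), so |<v, e_j>|^2 = <v, u_j>^2 / <u_j, u_j>.
Coefficients: <v, e_1> = 7/sqrt(7), <v, e_2> = 21/sqrt(42), <v, e_3> = -2/sqrt(5).
Square and sum: Σ |<v, e_j>|^2 = 183/10.
Compute ||v||^2 = v·v = 21.
Deficit = 21 − 183/10 = 27/10 ≥ 0, confirming Bessel's inequality. (The deficit equals ||v − Σ <v,e_j> e_j||^2, the squared distance from v to span{e_j}.)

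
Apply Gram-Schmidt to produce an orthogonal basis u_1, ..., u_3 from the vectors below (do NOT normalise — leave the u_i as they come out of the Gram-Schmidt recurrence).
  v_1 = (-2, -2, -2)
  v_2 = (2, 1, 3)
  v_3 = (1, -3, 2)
Orthogonal basis:
  u_1 = (-2, -2, -2)
  u_2 = (0, -1, 1)
  u_3 = (1, -1/2, -1/2)

Apply the Gram-Schmidt recurrence
  u_1 = v_1
  u_i = v_i − Σ_{j<i} ((v_i · u_j) / (u_j · u_j)) · u_j.

Step by step this gives:
  u_1 = (-2, -2, -2)
  u_2 = (0, -1, 1)
  u_3 = (1, -1/2, -1/2)

Orthogonality check:
  u_2 · u_1 = 0 (should be 0)
  u_3 · u_1 = 0 (should be 0)
  u_3 · u_2 = 0 (should be 0)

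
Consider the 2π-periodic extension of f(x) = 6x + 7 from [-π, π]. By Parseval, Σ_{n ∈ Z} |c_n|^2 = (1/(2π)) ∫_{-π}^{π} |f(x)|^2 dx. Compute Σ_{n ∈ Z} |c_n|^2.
Σ |c_n|^2 = 12π^2 + 49

Expand and integrate term by term over [-π, π]:
  ∫ (6x)^2 dx = 36·(2π^3/3); ∫ 2·6·(7)·x dx = 0 (odd integrand); ∫ 7^2 dx = 49·2π.
So (1/(2π)) ∫_{-π}^{π} (6x + 7)^2 dx = 36π^2/3 + 49 = 12π^2 + 49.
Parseval ⇒ Σ |c_n|^2 = 12π^2 + 49.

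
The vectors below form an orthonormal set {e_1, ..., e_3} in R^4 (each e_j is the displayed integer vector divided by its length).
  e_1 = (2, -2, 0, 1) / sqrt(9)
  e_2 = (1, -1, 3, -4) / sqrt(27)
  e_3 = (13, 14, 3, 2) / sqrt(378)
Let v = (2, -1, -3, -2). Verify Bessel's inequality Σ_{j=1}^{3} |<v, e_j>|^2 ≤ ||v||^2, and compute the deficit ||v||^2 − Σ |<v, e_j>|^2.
Σ |<v, e_j>|^2 = 27/14; ||v||^2 = 18; deficit = 225/14

Write each e_j = u_j / sqrt(<u_j, u_j>) where u_j is the displayed integer vector. Then <v, e_j> = <v, u_j> / sqrt(<u_j, u_j>), so |<v, e_j>|^2 = <v, u_j>^2 / <u_j, u_j>.
Coefficients: <v, e_1> = 4/sqrt(9), <v, e_2> = 2/sqrt(27), <v, e_3> = -1/sqrt(378).
Square and sum: Σ |<v, e_j>|^2 = 27/14.
Compute ||v||^2 = v·v = 18.
Deficit = 18 − 27/14 = 225/14 ≥ 0, confirming Bessel's inequality. (The deficit equals ||v − Σ <v,e_j> e_j||^2, the squared distance from v to span{e_j}.)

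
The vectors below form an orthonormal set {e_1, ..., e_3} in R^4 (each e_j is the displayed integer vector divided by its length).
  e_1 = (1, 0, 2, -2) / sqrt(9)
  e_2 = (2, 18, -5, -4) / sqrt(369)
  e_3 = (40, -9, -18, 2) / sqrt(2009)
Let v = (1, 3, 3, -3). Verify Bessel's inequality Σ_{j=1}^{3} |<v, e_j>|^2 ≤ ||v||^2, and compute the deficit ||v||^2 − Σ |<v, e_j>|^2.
Σ |<v, e_j>|^2 = 1347/49; ||v||^2 = 28; deficit = 25/49

Write each e_j = u_j / sqrt(<u_j, u_j>) where u_j is the displayed integer vector. Then <v, e_j> = <v, u_j> / sqrt(<u_j, u_j>), so |<v, e_j>|^2 = <v, u_j>^2 / <u_j, u_j>.
Coefficients: <v, e_1> = 13/sqrt(9), <v, e_2> = 53/sqrt(369), <v, e_3> = -47/sqrt(2009).
Square and sum: Σ |<v, e_j>|^2 = 1347/49.
Compute ||v||^2 = v·v = 28.
Deficit = 28 − 1347/49 = 25/49 ≥ 0, confirming Bessel's inequality. (The deficit equals ||v − Σ <v,e_j> e_j||^2, the squared distance from v to span{e_j}.)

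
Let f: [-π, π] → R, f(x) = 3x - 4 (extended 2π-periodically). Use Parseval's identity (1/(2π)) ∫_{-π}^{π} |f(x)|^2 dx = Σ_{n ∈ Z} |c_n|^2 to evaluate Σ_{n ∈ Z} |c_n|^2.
Σ |c_n|^2 = 3π^2 + 16

Expand and integrate term by term over [-π, π]:
  ∫ (3x)^2 dx = 9·(2π^3/3); ∫ 2·3·(-4)·x dx = 0 (odd integrand); ∫ (-4)^2 dx = 16·2π.
So (1/(2π)) ∫_{-π}^{π} (3x - 4)^2 dx = 9π^2/3 + 16 = 3π^2 + 16.
Parseval ⇒ Σ |c_n|^2 = 3π^2 + 16.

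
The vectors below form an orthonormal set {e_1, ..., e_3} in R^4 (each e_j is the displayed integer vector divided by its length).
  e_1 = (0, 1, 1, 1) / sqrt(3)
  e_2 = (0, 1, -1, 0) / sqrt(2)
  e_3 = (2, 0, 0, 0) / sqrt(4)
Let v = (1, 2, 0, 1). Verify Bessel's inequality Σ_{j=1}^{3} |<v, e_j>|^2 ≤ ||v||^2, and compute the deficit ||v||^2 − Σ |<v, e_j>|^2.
Σ |<v, e_j>|^2 = 6; ||v||^2 = 6; deficit = 0

Write each e_j = u_j / sqrt(<u_j, u_j>) where u_j is the displayed integer vector. Then <v, e_j> = <v, u_j> / sqrt(<u_j, u_j>), so |<v, e_j>|^2 = <v, u_j>^2 / <u_j, u_j>.
Coefficients: <v, e_1> = 3/sqrt(3), <v, e_2> = 2/sqrt(2), <v, e_3> = 2/sqrt(4).
Square and sum: Σ |<v, e_j>|^2 = 6.
Compute ||v||^2 = v·v = 6.
Deficit = 6 − 6 = 0 ≥ 0, confirming Bessel's inequality. (The deficit equals ||v − Σ <v,e_j> e_j||^2, the squared distance from v to span{e_j}.)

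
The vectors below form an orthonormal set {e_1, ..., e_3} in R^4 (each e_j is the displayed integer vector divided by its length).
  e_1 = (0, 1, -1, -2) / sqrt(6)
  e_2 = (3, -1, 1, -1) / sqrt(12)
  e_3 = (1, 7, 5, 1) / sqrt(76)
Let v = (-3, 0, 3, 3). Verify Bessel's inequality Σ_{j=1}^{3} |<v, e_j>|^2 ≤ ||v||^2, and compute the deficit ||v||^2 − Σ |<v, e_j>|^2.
Σ |<v, e_j>|^2 = 441/19; ||v||^2 = 27; deficit = 72/19

Write each e_j = u_j / sqrt(<u_j, u_j>) where u_j is the displayed integer vector. Then <v, e_j> = <v, u_j> / sqrt(<u_j, u_j>), so |<v, e_j>|^2 = <v, u_j>^2 / <u_j, u_j>.
Coefficients: <v, e_1> = -9/sqrt(6), <v, e_2> = -9/sqrt(12), <v, e_3> = 15/sqrt(76).
Square and sum: Σ |<v, e_j>|^2 = 441/19.
Compute ||v||^2 = v·v = 27.
Deficit = 27 − 441/19 = 72/19 ≥ 0, confirming Bessel's inequality. (The deficit equals ||v − Σ <v,e_j> e_j||^2, the squared distance from v to span{e_j}.)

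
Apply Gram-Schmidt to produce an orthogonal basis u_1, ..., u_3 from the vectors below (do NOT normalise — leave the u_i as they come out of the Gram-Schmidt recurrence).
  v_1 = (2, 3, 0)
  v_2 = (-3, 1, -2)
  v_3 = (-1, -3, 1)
Orthogonal basis:
  u_1 = (2, 3, 0)
  u_2 = (-33/13, 22/13, -2)
  u_3 = (-30/173, 20/173, 55/173)

Apply the Gram-Schmidt recurrence
  u_1 = v_1
  u_i = v_i − Σ_{j<i} ((v_i · u_j) / (u_j · u_j)) · u_j.

Step by step this gives:
  u_1 = (2, 3, 0)
  u_2 = (-33/13, 22/13, -2)
  u_3 = (-30/173, 20/173, 55/173)

Orthogonality check:
  u_2 · u_1 = 0 (should be 0)
  u_3 · u_1 = 0 (should be 0)
  u_3 · u_2 = 0 (should be 0)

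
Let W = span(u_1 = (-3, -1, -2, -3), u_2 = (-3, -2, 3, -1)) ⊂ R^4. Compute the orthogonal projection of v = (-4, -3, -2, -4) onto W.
proj_W(v) = (-141/31, -55/31, -54/31, -125/31)

Set up U = [u_1 | ... | u_2] ∈ R^(4×2). The projector onto W = col(U) is P = U (U^T U)^(-1) U^T.
Compute U^T U =
  [23, 8]
  [8, 23],
and U^T v = (31, 16).
Solve U^T U · c = U^T v for the coefficients: c = (39/31, 8/31). The projection is proj_W(v) = U c.
Check: (v - proj_W(v)) · u_1 = 0  (should be 0).
Check: (v - proj_W(v)) · u_2 = 0  (should be 0).
Result: proj_W(v) = (-141/31, -55/31, -54/31, -125/31).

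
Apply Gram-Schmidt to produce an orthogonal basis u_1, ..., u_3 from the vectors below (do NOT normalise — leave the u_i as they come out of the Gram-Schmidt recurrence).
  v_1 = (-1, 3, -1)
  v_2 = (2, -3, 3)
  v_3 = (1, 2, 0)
Orthogonal basis:
  u_1 = (-1, 3, -1)
  u_2 = (8/11, 9/11, 19/11)
  u_3 = (24/23, 4/23, -12/23)

Apply the Gram-Schmidt recurrence
  u_1 = v_1
  u_i = v_i − Σ_{j<i} ((v_i · u_j) / (u_j · u_j)) · u_j.

Step by step this gives:
  u_1 = (-1, 3, -1)
  u_2 = (8/11, 9/11, 19/11)
  u_3 = (24/23, 4/23, -12/23)

Orthogonality check:
  u_2 · u_1 = 0 (should be 0)
  u_3 · u_1 = 0 (should be 0)
  u_3 · u_2 = 0 (should be 0)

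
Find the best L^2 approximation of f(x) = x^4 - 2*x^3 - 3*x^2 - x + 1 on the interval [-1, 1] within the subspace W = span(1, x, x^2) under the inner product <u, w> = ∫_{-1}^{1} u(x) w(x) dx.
g(x) = -15*x^2/7 - 11*x/5 + 32/35

The best approximation g ∈ W is the orthogonal projection of f onto W. Writing g = a_0 + a_1 x + a_2 x^2, the coefficients solve the normal equations G · a = b where
  G_{ij} = <φ_i, φ_j> and b_i = <f, φ_i>, with φ_0 = 1, φ_1 = x, φ_2 = x^2.
G =
  [2, 0, 2/3]
  [0, 2/3, 0]
  [2/3, 0, 2/5],
b = (2/5, -22/15, -26/105).
Solving gives a_0 = 32/35, a_1 = -11/5, a_2 = -15/7, so
  g(x) = -15*x^2/7 - 11*x/5 + 32/35.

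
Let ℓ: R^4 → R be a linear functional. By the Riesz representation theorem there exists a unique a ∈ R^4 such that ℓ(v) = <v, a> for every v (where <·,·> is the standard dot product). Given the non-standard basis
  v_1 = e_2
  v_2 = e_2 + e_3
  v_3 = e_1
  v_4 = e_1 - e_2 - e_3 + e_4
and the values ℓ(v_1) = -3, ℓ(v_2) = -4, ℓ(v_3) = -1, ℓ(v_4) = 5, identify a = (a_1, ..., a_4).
a = (-1, -3, -1, 2)

Write a = (a_1, ..., a_4) in the standard basis. For each basis vector v_i, ℓ(v_i) = <v_i, a> is a linear equation in the a_j's. Collect the n equations into a matrix system V a = ℓ, where row i of V is v_i (expressed in the standard basis). Since V is invertible (lower-triangular with 1s on the diagonal, up to permutation), solve by back-substitution:
  V =
[[0, 1, 0, 0],
 [0, 1, 1, 0],
 [1, 0, 0, 0],
 [1, -1, -1, 1]]
  V a = (-3, -4, -1, 5)
Solving gives a = (-1, -3, -1, 2).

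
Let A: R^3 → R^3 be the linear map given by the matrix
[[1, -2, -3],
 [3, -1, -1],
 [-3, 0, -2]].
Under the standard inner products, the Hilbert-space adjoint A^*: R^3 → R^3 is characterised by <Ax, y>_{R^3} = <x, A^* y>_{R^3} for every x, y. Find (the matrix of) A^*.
A^* = A^T =
[[1, 3, -3],
 [-2, -1, 0],
 [-3, -1, -2]]

For real matrices with standard dot products, the defining identity <Ax, y> = <x, A^* y> gives (Ax)^T y = x^T (A^*) y, i.e. x^T A^T y = x^T (A^*) y. Since this holds for all x, y, we must have A^* = A^T. Therefore
A^* =
[[1, 3, -3],
 [-2, -1, 0],
 [-3, -1, -2]].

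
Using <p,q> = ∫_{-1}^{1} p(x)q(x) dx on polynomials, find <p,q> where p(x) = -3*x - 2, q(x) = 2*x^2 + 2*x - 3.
<p,q> = 16/3

Expand the product: p(x)·q(x) = -6*x^3 - 10*x^2 + 5*x + 6.
∫_{-1}^{1} of each monomial x^k gives [2/(k+1) if k even, 0 if k odd]. Integrating term-by-term (or equivalently evaluating the antiderivative F(x) = -3*x^4/2 - 10*x^3/3 + 5*x^2/2 + 6*x at the endpoints):
  F(1) − F(−1) = 11/3 − (-5/3) = 16/3.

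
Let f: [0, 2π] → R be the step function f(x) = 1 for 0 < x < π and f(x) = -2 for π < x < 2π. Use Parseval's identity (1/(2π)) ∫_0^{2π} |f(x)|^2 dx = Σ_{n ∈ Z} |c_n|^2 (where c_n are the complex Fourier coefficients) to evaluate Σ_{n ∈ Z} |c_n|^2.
Σ |c_n|^2 = 5/2

Parseval equates the L^2 energy of f (normalised by 1/(2π)) with the ℓ^2 sum of its Fourier coefficients: (1/(2π)) ∫_0^{2π} |f|^2 = Σ |c_n|^2.
Compute the left side: (1/(2π)) [∫_0^π 1^2 dx + ∫_π^{2π} (-2)^2 dx] = (1/(2π)) · (1π + 4π) = (1 + 4)/2 = 5/2.
So Σ_{n ∈ Z} |c_n|^2 = 5/2.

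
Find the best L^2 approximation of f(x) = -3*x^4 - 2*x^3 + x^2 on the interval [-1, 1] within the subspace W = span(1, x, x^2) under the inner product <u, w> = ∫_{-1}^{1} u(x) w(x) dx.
g(x) = -11*x^2/7 - 6*x/5 + 9/35

The best approximation g ∈ W is the orthogonal projection of f onto W. Writing g = a_0 + a_1 x + a_2 x^2, the coefficients solve the normal equations G · a = b where
  G_{ij} = <φ_i, φ_j> and b_i = <f, φ_i>, with φ_0 = 1, φ_1 = x, φ_2 = x^2.
G =
  [2, 0, 2/3]
  [0, 2/3, 0]
  [2/3, 0, 2/5],
b = (-8/15, -4/5, -16/35).
Solving gives a_0 = 9/35, a_1 = -6/5, a_2 = -11/7, so
  g(x) = -11*x^2/7 - 6*x/5 + 9/35.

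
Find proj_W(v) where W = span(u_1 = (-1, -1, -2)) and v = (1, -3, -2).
proj_W(v) = (-1, -1, -2)

Set up U = [u_1 | ... | u_1] ∈ R^(3×1). The projector onto W = col(U) is P = U (U^T U)^(-1) U^T.
Compute U^T U =
  [6],
and U^T v = (6).
Solve U^T U · c = U^T v for the coefficients: c = (1). The projection is proj_W(v) = U c.
Check: (v - proj_W(v)) · u_1 = 0  (should be 0).
Result: proj_W(v) = (-1, -1, -2).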